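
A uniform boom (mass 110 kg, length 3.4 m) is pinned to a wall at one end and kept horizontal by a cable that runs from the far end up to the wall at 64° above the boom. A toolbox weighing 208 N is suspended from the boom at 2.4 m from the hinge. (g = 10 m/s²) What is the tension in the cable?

T ≈ 775 N

Take torques about the hinge: T sin 64° · 3.4 = 110×10×1.7 + 208×2.4 = 2369.2 N·m.
So T = 2369.2 / (0.8988 × 3.4) = 775.29 N.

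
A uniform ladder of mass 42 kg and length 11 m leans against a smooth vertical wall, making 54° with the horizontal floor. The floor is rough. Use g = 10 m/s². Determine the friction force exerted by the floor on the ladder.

Torques about the foot: N_wall · 11 sin 54° = 42×10×5.5 cos 54° → N_wall = 152.57 N.
ΣF_x = 0: f_floor = N_wall = 152.57 N.

f ≈ 153 N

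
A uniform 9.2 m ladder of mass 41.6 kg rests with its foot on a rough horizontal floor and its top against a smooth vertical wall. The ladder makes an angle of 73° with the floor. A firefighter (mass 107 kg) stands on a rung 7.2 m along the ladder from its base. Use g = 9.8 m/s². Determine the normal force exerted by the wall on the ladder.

Torques about the foot: N_wall · 9.2 sin 73° = 41.6×9.8×4.6 cos 73° + 107×9.8×7.2 cos 73° → N_wall = 313.22 N.

N_wall ≈ 313 N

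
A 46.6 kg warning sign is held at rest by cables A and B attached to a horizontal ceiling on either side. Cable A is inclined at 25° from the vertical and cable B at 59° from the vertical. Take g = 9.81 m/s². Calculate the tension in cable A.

Angles from the horizontal: cable A is 90° − 25° = 65°, cable B is 90° − 59° = 31°.
Weight W = 46.6 × 9.81 = 457.1 N acts straight down.
Horizontal: T_A cos 65° = T_B cos 31°  →  T_B = 0.493 T_A.
Vertical: T_A sin 65° + T_B sin 31° = 457.1.
Substituting the horizontal relation into the vertical equation gives 1.16 T_A = 457.1, so T_A = 394 N.

T_A ≈ 394 N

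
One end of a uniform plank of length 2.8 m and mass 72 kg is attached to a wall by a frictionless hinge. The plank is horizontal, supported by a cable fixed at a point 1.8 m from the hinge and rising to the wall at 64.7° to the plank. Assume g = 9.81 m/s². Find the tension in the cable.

Take torques about the hinge: T sin 64.7° · 1.8 = 72×9.81×1.4 = 988.85 N·m.
So T = 988.85 / (0.9041 × 1.8) = 607.64 N.

T ≈ 608 N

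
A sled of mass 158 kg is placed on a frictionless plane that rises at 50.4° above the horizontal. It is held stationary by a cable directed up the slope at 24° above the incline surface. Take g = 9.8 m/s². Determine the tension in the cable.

Take axes along and perpendicular to the incline. Weight components: W sin 50.4° = 1193 N down-slope, W cos 50.4° = 987 N into the surface.
Along incline: T cos 24° = W sin 50.4° → T = 1306 N.
Perpendicular: N = W cos 50.4° − T sin 24° = 455.8 N.

T ≈ 1310 N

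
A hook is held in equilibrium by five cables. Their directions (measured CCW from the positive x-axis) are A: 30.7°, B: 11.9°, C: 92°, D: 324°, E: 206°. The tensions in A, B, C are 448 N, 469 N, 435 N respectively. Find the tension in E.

Resolve: ΣF_x = 448 cos 30.7° + 469 cos 11.9° + 435 cos 92° + T_D cos 324° + T_E cos 206° = 0.
        ΣF_y = 448 sin 30.7° + 469 sin 11.9° + 435 sin 92° + T_D sin 324° + T_E sin 206° = 0.
The known terms sum to (829, 760.2) N, so 0.8090 T_D − 0.8988 T_E = -829 and -0.5878 T_D − 0.4384 T_E = -760.2.
Solving simultaneously: T_D = 362.2 N, T_E = 1248 N.

T_E ≈ 1250 N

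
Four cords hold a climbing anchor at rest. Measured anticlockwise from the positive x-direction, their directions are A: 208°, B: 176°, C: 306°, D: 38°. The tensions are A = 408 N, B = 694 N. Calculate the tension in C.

T_C ≈ 536 N

Resolve: ΣF_x = 408 cos 208° + 694 cos 176° + T_C cos 306° + T_D cos 38° = 0.
        ΣF_y = 408 sin 208° + 694 sin 176° + T_C sin 306° + T_D sin 38° = 0.
The known terms sum to (-1053, -143.1) N, so 0.5878 T_C + 0.7880 T_D = 1053 and -0.8090 T_C + 0.6157 T_D = 143.1.
Solving simultaneously: T_C = 535.6 N, T_D = 936.2 N.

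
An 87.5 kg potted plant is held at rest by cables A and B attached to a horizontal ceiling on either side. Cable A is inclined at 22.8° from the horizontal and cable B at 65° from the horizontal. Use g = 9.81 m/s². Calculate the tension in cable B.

Weight W = 87.5 × 9.81 = 858.4 N acts straight down.
Horizontal: T_A cos 22.8° = T_B cos 65°  →  T_A = 0.4584 T_B.
Vertical: T_A sin 22.8° + T_B sin 65° = 858.4.
Substituting the horizontal relation into the vertical equation gives 1.084 T_B = 858.4, so T_B = 791.9 N.

T_B ≈ 792 N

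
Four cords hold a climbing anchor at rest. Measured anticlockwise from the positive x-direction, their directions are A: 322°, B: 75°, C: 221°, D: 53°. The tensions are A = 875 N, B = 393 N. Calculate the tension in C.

T_C ≈ 3500 N

Resolve: ΣF_x = 875 cos 322° + 393 cos 75° + T_C cos 221° + T_D cos 53° = 0.
        ΣF_y = 875 sin 322° + 393 sin 75° + T_C sin 221° + T_D sin 53° = 0.
The known terms sum to (791.2, -159.1) N, so -0.7547 T_C + 0.6018 T_D = -791.2 and -0.6561 T_C + 0.7986 T_D = 159.1.
Solving simultaneously: T_C = 3500 N, T_D = 3074 N.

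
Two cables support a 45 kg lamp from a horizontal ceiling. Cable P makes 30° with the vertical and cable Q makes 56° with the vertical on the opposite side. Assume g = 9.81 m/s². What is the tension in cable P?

Angles from the horizontal: cable P is 90° − 30° = 60°, cable Q is 90° − 56° = 34°.
Weight W = 45 × 9.81 = 441.5 N acts straight down.
Horizontal: T_P cos 60° = T_Q cos 34°  →  T_Q = 0.6031 T_P.
Vertical: T_P sin 60° + T_Q sin 34° = 441.5.
Substituting the horizontal relation into the vertical equation gives 1.203 T_P = 441.5, so T_P = 366.9 N.

T_P ≈ 367 N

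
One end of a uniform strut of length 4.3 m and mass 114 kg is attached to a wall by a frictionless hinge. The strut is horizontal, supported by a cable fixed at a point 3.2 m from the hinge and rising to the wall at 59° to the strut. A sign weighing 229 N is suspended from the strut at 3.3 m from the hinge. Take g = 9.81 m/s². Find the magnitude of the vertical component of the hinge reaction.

Take torques about the hinge: T sin 59° · 3.2 = 114×9.81×2.15 + 229×3.3 = 3160.1 N·m.
So T = 3160.1 / (0.8572 × 3.2) = 1152.1 N.
ΣF_y = 0: H_y = (114×9.81 + 229) − T sin 59° = 1347.3 − 987.54 = 359.8 N.

|H_y| ≈ 360 N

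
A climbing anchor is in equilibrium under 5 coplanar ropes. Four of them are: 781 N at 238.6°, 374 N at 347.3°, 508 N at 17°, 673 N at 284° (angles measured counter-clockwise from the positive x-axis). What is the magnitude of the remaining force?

Sum the known components: ΣF_x = 606.6 N, ΣF_y = -1253 N.
For equilibrium the remaining force must supply (−ΣF_x, −ΣF_y) = (-606.6, 1253) N.
Magnitude = √((-606.6)² + (1253)²) = 1392 N; direction = atan2(1253, -606.6) = 115.8°.

F ≈ 1390 N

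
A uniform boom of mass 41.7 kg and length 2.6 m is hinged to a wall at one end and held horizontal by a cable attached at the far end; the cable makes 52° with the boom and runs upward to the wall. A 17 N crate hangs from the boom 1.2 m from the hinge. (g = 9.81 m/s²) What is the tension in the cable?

T ≈ 270 N

Take torques about the hinge: T sin 52° · 2.6 = 41.7×9.81×1.3 + 17×1.2 = 552.2 N·m.
So T = 552.2 / (0.7880 × 2.6) = 269.52 N.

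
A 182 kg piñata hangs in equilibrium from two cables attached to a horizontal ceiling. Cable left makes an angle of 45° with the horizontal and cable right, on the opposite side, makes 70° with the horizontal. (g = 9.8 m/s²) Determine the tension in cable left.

T_left ≈ 673 N

Weight W = 182 × 9.8 = 1784 N acts straight down.
Horizontal: T_left cos 45° = T_right cos 70°  →  T_right = 2.067 T_left.
Vertical: T_left sin 45° + T_right sin 70° = 1784.
Substituting the horizontal relation into the vertical equation gives 2.65 T_left = 1784, so T_left = 673.1 N.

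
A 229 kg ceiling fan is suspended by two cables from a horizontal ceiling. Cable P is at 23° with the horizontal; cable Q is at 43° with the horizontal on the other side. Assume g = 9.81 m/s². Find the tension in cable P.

Weight W = 229 × 9.81 = 2246 N acts straight down.
Horizontal: T_P cos 23° = T_Q cos 43°  →  T_Q = 1.259 T_P.
Vertical: T_P sin 23° + T_Q sin 43° = 2246.
Substituting the horizontal relation into the vertical equation gives 1.249 T_P = 2246, so T_P = 1798 N.

T_P ≈ 1800 N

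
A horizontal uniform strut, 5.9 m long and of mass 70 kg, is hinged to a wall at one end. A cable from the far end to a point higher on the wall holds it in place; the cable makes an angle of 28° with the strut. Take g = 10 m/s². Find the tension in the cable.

T ≈ 746 N

Take torques about the hinge: T sin 28° · 5.9 = 70×10×2.95 = 2065 N·m.
So T = 2065 / (0.4695 × 5.9) = 745.52 N.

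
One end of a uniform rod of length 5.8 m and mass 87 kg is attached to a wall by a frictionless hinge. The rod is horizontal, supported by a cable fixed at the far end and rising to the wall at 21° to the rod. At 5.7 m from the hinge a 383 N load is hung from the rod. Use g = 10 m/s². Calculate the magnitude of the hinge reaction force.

|H| ≈ 2160 N

Take torques about the hinge: T sin 21° · 5.8 = 87×10×2.9 + 383×5.7 = 4706.1 N·m.
So T = 4706.1 / (0.3584 × 5.8) = 2264.1 N.
ΣF_x = 0: H_x = T cos 21° = 2113.8 N.
ΣF_y = 0: H_y = (87×10 + 383) − T sin 21° = 1253 − 811.4 = 441.6 N.
|H| = √(H_x² + H_y²) = √((2113.8)² + (441.6)²) = 2159.4 N.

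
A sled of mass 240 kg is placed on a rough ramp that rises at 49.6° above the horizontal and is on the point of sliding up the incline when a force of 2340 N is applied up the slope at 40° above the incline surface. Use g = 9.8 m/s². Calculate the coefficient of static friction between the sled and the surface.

On the verge of sliding up the incline, friction is at its maximum μN and acts down the slope.
Perpendicular to incline: N = W cos 49.6° − P sin 40° = 1524 − 1504 = 20.26 N.
Along incline: P cos 40° − μN = W sin 49.6° → μ = −(W sin 49.6° − P cos 40°) / N = 0.06941.

μ ≈ 0.0694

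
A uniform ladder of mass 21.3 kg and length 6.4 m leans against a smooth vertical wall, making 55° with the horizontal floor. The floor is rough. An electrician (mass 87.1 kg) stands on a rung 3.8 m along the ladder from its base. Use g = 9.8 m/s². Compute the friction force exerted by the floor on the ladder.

Torques about the foot: N_wall · 6.4 sin 55° = 21.3×9.8×3.2 cos 55° + 87.1×9.8×3.8 cos 55° → N_wall = 427.96 N.
ΣF_x = 0: f_floor = N_wall = 427.96 N.

f ≈ 428 N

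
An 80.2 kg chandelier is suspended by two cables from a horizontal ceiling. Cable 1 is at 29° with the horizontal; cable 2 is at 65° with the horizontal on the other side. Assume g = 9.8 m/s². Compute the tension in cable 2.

Weight W = 80.2 × 9.8 = 786 N acts straight down.
Horizontal: T_1 cos 29° = T_2 cos 65°  →  T_1 = 0.4832 T_2.
Vertical: T_1 sin 29° + T_2 sin 65° = 786.
Substituting the horizontal relation into the vertical equation gives 1.141 T_2 = 786, so T_2 = 689.1 N.

T_2 ≈ 689 N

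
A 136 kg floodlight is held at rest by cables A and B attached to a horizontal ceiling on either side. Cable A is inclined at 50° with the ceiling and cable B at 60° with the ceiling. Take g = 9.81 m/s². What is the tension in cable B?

T_B ≈ 913 N

Weight W = 136 × 9.81 = 1334 N acts straight down.
Horizontal: T_A cos 50° = T_B cos 60°  →  T_A = 0.7779 T_B.
Vertical: T_A sin 50° + T_B sin 60° = 1334.
Substituting the horizontal relation into the vertical equation gives 1.462 T_B = 1334, so T_B = 912.6 N.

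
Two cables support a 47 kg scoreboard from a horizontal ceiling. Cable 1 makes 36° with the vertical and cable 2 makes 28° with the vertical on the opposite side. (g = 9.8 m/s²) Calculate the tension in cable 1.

T_1 ≈ 241 N

Angles from the horizontal: cable 1 is 90° − 36° = 54°, cable 2 is 90° − 28° = 62°.
Weight W = 47 × 9.8 = 460.6 N acts straight down.
Horizontal: T_1 cos 54° = T_2 cos 62°  →  T_2 = 1.252 T_1.
Vertical: T_1 sin 54° + T_2 sin 62° = 460.6.
Substituting the horizontal relation into the vertical equation gives 1.914 T_1 = 460.6, so T_1 = 240.6 N.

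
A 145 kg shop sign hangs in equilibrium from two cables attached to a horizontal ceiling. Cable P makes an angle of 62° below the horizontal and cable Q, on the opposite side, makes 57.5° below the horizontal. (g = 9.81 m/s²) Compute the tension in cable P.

T_P ≈ 878 N

Weight W = 145 × 9.81 = 1422 N acts straight down.
Horizontal: T_P cos 62° = T_Q cos 57.5°  →  T_Q = 0.8738 T_P.
Vertical: T_P sin 62° + T_Q sin 57.5° = 1422.
Substituting the horizontal relation into the vertical equation gives 1.62 T_P = 1422, so T_P = 878.1 N.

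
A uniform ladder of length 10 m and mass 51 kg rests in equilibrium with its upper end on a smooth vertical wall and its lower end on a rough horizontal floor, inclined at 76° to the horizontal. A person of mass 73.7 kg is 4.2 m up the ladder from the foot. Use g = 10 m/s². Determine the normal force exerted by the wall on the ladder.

N_wall ≈ 141 N

Torques about the foot: N_wall · 10 sin 76° = 51×10×5 cos 76° + 73.7×10×4.2 cos 76° → N_wall = 140.76 N.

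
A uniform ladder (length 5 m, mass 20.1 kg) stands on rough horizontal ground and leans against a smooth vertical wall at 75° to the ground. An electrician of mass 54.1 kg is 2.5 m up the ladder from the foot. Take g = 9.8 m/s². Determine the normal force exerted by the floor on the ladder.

ΣF_y = 0: N_floor = 20.1×9.8 + 54.1×9.8 = 727.16 N.

N_floor ≈ 727 N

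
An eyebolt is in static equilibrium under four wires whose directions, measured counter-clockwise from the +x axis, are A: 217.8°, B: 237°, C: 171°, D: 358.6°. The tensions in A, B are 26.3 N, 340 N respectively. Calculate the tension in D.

Resolve: ΣF_x = 26.3 cos 217.8° + 340 cos 237° + T_C cos 171° + T_D cos 358.6° = 0.
        ΣF_y = 26.3 sin 217.8° + 340 sin 237° + T_C sin 171° + T_D sin 358.6° = 0.
The known terms sum to (-206, -301.3) N, so -0.9877 T_C + 0.9997 T_D = 206 and 0.1564 T_C − 0.0244 T_D = 301.3.
Solving simultaneously: T_C = 2315 N, T_D = 2493 N.

T_D ≈ 2490 N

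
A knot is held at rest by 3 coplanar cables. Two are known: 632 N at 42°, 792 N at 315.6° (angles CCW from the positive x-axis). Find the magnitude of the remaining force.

Sum the known components: ΣF_x = 1036 N, ΣF_y = -131.2 N.
For equilibrium the remaining force must supply (−ΣF_x, −ΣF_y) = (-1036, 131.2) N.
Magnitude = √((-1036)² + (131.2)²) = 1044 N; direction = atan2(131.2, -1036) = 172.8°.

F ≈ 1040 N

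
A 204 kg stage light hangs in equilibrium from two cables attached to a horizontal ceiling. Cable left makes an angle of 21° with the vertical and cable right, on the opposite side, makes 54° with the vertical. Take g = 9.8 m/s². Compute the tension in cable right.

Angles from the horizontal: cable left is 90° − 21° = 69°, cable right is 90° − 54° = 36°.
Weight W = 204 × 9.8 = 1999 N acts straight down.
Horizontal: T_left cos 69° = T_right cos 36°  →  T_left = 2.258 T_right.
Vertical: T_left sin 69° + T_right sin 36° = 1999.
Substituting the horizontal relation into the vertical equation gives 2.695 T_right = 1999, so T_right = 741.7 N.

T_right ≈ 742 N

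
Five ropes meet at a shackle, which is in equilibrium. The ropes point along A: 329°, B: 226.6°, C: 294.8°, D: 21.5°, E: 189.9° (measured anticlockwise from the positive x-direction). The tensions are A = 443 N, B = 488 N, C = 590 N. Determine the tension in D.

T_D ≈ 5730 N

Resolve: ΣF_x = 443 cos 329° + 488 cos 226.6° + 590 cos 294.8° + T_D cos 21.5° + T_E cos 189.9° = 0.
        ΣF_y = 443 sin 329° + 488 sin 226.6° + 590 sin 294.8° + T_D sin 21.5° + T_E sin 189.9° = 0.
The known terms sum to (291.9, -1118) N, so 0.9304 T_D − 0.9851 T_E = -291.9 and 0.3665 T_D − 0.1719 T_E = 1118.
Solving simultaneously: T_D = 5728 N, T_E = 5707 N.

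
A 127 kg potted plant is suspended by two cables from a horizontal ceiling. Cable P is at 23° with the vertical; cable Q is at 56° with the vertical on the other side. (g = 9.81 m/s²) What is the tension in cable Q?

Angles from the horizontal: cable P is 90° − 23° = 67°, cable Q is 90° − 56° = 34°.
Weight W = 127 × 9.81 = 1246 N acts straight down.
Horizontal: T_P cos 67° = T_Q cos 34°  →  T_P = 2.122 T_Q.
Vertical: T_P sin 67° + T_Q sin 34° = 1246.
Substituting the horizontal relation into the vertical equation gives 2.512 T_Q = 1246, so T_Q = 495.9 N.

T_Q ≈ 496 N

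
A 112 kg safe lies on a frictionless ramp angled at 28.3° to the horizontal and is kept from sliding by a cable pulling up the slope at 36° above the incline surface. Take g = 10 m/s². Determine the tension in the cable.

Take axes along and perpendicular to the incline. Weight components: W sin 28.3° = 531 N down-slope, W cos 28.3° = 986.1 N into the surface.
Along incline: T cos 36° = W sin 28.3° → T = 656.3 N.
Perpendicular: N = W cos 28.3° − T sin 36° = 600.4 N.

T ≈ 656 N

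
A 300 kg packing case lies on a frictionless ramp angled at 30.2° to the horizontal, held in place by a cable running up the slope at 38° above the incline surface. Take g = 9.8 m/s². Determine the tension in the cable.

Take axes along and perpendicular to the incline. Weight components: W sin 30.2° = 1479 N down-slope, W cos 30.2° = 2541 N into the surface.
Along incline: T cos 38° = W sin 30.2° → T = 1877 N.
Perpendicular: N = W cos 30.2° − T sin 38° = 1386 N.

T ≈ 1880 N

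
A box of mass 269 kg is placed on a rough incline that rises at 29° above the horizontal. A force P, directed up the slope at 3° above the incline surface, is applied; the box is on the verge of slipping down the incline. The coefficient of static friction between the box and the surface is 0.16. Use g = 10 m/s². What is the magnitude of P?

P ≈ 937 N

On the verge of sliding down the incline, friction equals μN and acts up the slope.
Perpendicular: N + P sin 3° = W cos 29° = 2353 N.
Along incline: P cos 3° + μN = W sin 29° with W sin 29° = 1304 N.
Solving the pair for P and N: P = 936.8 N, N = 2304 N (and f = μN = 368.6 N).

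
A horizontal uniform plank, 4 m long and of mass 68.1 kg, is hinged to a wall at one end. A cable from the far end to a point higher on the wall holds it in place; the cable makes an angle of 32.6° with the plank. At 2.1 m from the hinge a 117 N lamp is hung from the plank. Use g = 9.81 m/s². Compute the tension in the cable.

T ≈ 734 N

Take torques about the hinge: T sin 32.6° · 4 = 68.1×9.81×2 + 117×2.1 = 1581.8 N·m.
So T = 1581.8 / (0.5388 × 4) = 734 N.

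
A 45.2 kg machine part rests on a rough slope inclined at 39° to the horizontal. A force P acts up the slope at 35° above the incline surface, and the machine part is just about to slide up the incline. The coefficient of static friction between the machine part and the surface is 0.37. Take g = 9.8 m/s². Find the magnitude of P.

On the verge of sliding up the incline, friction equals μN and acts down the slope.
Perpendicular: N + P sin 35° = W cos 39° = 344.2 N.
Along incline: P cos 35° = W sin 39° + μN  with W sin 39° = 278.8 N.
Solving the pair for P and N: P = 393.8 N, N = 118.4 N (and f = μN = 43.8 N).

P ≈ 394 N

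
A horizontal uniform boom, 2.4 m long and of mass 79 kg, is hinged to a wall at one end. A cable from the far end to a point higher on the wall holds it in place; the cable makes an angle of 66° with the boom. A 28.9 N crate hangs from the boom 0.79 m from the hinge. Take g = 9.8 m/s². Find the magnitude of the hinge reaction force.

Take torques about the hinge: T sin 66° · 2.4 = 79×9.8×1.2 + 28.9×0.79 = 951.87 N·m.
So T = 951.87 / (0.9135 × 2.4) = 434.15 N.
ΣF_x = 0: H_x = T cos 66° = 176.58 N.
ΣF_y = 0: H_y = (79×9.8 + 28.9) − T sin 66° = 803.1 − 396.61 = 406.49 N.
|H| = √(H_x² + H_y²) = √((176.58)² + (406.49)²) = 443.19 N.

|H| ≈ 443 N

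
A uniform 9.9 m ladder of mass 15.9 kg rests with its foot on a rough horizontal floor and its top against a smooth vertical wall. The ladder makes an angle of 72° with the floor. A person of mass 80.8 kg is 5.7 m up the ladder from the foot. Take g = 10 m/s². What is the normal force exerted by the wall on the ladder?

Torques about the foot: N_wall · 9.9 sin 72° = 15.9×10×4.95 cos 72° + 80.8×10×5.7 cos 72° → N_wall = 176.99 N.

N_wall ≈ 177 N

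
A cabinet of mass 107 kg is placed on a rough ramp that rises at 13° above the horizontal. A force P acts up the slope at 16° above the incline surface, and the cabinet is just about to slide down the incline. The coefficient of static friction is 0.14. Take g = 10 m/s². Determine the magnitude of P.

P ≈ 103 N

On the verge of sliding down the incline, friction equals μN and acts up the slope.
Perpendicular: N + P sin 16° = W cos 13° = 1043 N.
Along incline: P cos 16° + μN = W sin 13° with W sin 13° = 240.7 N.
Solving the pair for P and N: P = 102.7 N, N = 1014 N (and f = μN = 142 N).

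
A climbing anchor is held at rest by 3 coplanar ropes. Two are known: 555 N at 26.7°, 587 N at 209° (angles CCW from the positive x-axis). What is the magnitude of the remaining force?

F ≈ 39.4 N

Sum the known components: ΣF_x = -17.58 N, ΣF_y = -35.21 N.
For equilibrium the remaining force must supply (−ΣF_x, −ΣF_y) = (17.58, 35.21) N.
Magnitude = √((17.58)² + (35.21)²) = 39.36 N; direction = atan2(35.21, 17.58) = 63.5°.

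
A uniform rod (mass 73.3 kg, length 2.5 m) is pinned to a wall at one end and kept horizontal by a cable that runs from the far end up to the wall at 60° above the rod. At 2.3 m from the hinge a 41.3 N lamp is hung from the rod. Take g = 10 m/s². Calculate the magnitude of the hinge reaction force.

|H| ≈ 437 N

Take torques about the hinge: T sin 60° · 2.5 = 73.3×10×1.25 + 41.3×2.3 = 1011.2 N·m.
So T = 1011.2 / (0.8660 × 2.5) = 467.07 N.
ΣF_x = 0: H_x = T cos 60° = 233.54 N.
ΣF_y = 0: H_y = (73.3×10 + 41.3) − T sin 60° = 774.3 − 404.5 = 369.8 N.
|H| = √(H_x² + H_y²) = √((233.54)² + (369.8)²) = 437.37 N.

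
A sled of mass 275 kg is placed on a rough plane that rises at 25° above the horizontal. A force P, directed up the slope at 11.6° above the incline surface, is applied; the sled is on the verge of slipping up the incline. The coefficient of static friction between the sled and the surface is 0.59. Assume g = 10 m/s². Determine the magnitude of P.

P ≈ 2400 N

On the verge of sliding up the incline, friction equals μN and acts down the slope.
Perpendicular: N + P sin 11.6° = W cos 25° = 2492 N.
Along incline: P cos 11.6° = W sin 25° + μN  with W sin 25° = 1162 N.
Solving the pair for P and N: P = 2397 N, N = 2010 N (and f = μN = 1186 N).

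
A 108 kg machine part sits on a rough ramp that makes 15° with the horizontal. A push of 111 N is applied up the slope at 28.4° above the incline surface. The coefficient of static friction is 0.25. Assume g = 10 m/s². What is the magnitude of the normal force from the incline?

Axes along / perpendicular to the incline. W sin 15° = 279.5 N down-slope; W cos 15° = 1043 N into the surface.
Perpendicular: N = W cos 15° − P sin 28.4° = 1043 − 52.79 = 990.4 N.
Along incline: P cos 28.4° + f = W sin 15° (friction acts up-slope) → f = 279.5 − 97.64 = 181.9 N.
|f| = 181.9 N ≤ μN = 247.6 N, so the machine part is indeed static.

N ≈ 990 N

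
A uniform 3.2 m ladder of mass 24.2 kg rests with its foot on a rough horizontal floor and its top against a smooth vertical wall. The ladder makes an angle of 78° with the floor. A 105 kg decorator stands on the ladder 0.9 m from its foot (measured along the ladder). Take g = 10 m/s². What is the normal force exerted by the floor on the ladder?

N_floor ≈ 1290 N

ΣF_y = 0: N_floor = 24.2×10 + 105×10 = 1292 N.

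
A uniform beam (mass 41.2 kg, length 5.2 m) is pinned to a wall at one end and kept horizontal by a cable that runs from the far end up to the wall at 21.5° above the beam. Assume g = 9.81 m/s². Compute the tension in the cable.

T ≈ 551 N

Take torques about the hinge: T sin 21.5° · 5.2 = 41.2×9.81×2.6 = 1050.8 N·m.
So T = 1050.8 / (0.3665 × 5.2) = 551.39 N.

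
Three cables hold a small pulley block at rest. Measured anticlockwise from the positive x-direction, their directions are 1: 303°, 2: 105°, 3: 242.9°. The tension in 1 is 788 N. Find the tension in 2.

Resolve: ΣF_x = 788 cos 303° + T_2 cos 105° + T_3 cos 242.9° = 0.
        ΣF_y = 788 sin 303° + T_2 sin 105° + T_3 sin 242.9° = 0.
The known terms sum to (429.2, -660.9) N, so -0.2588 T_2 − 0.4555 T_3 = -429.2 and 0.9659 T_2 − 0.8902 T_3 = 660.9.
Solving simultaneously: T_2 = 1019 N, T_3 = 363.2 N.

T_2 ≈ 1020 N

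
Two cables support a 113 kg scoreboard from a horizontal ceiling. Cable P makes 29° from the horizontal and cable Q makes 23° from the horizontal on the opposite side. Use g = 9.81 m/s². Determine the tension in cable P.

Weight W = 113 × 9.81 = 1109 N acts straight down.
Horizontal: T_P cos 29° = T_Q cos 23°  →  T_Q = 0.9502 T_P.
Vertical: T_P sin 29° + T_Q sin 23° = 1109.
Substituting the horizontal relation into the vertical equation gives 0.8561 T_P = 1109, so T_P = 1295 N.

T_P ≈ 1290 N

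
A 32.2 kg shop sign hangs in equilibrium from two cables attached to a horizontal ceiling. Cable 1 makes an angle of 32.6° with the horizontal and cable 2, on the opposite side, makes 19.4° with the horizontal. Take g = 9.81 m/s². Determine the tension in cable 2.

Weight W = 32.2 × 9.81 = 315.9 N acts straight down.
Horizontal: T_1 cos 32.6° = T_2 cos 19.4°  →  T_1 = 1.12 T_2.
Vertical: T_1 sin 32.6° + T_2 sin 19.4° = 315.9.
Substituting the horizontal relation into the vertical equation gives 0.9354 T_2 = 315.9, so T_2 = 337.7 N.

T_2 ≈ 338 N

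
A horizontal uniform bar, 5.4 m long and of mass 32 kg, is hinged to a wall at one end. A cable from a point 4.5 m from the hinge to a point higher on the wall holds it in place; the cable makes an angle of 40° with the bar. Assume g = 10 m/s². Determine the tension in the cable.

T ≈ 299 N

Take torques about the hinge: T sin 40° · 4.5 = 32×10×2.7 = 864 N·m.
So T = 864 / (0.6428 × 4.5) = 298.7 N.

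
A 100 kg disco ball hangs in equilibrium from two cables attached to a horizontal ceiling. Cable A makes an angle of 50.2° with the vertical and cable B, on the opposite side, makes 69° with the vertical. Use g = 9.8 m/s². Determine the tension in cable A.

Angles from the horizontal: cable A is 90° − 50.2° = 39.8°, cable B is 90° − 69° = 21°.
Weight W = 100 × 9.8 = 980 N acts straight down.
Horizontal: T_A cos 39.8° = T_B cos 21°  →  T_B = 0.8229 T_A.
Vertical: T_A sin 39.8° + T_B sin 21° = 980.
Substituting the horizontal relation into the vertical equation gives 0.935 T_A = 980, so T_A = 1048 N.

T_A ≈ 1050 N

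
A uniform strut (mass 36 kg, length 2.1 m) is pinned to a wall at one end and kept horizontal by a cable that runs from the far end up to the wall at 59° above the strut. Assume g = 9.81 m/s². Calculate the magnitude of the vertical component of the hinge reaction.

Take torques about the hinge: T sin 59° · 2.1 = 36×9.81×1.05 = 370.82 N·m.
So T = 370.82 / (0.8572 × 2.1) = 206 N.
ΣF_y = 0: H_y = (36×9.81) − T sin 59° = 353.16 − 176.58 = 176.58 N.

|H_y| ≈ 177 N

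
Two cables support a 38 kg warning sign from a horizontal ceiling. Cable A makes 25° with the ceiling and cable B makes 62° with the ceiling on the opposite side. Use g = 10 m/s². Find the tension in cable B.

T_B ≈ 345 N

Weight W = 38 × 10 = 380 N acts straight down.
Horizontal: T_A cos 25° = T_B cos 62°  →  T_A = 0.518 T_B.
Vertical: T_A sin 25° + T_B sin 62° = 380.
Substituting the horizontal relation into the vertical equation gives 1.102 T_B = 380, so T_B = 344.9 N.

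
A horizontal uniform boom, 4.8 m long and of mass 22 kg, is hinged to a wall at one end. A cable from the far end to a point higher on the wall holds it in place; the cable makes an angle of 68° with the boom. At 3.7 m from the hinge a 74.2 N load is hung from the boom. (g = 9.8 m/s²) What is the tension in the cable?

Take torques about the hinge: T sin 68° · 4.8 = 22×9.8×2.4 + 74.2×3.7 = 791.98 N·m.
So T = 791.98 / (0.9272 × 4.8) = 177.95 N.

T ≈ 178 N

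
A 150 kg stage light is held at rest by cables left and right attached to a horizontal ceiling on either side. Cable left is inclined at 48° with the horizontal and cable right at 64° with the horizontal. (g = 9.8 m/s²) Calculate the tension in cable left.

T_left ≈ 695 N

Weight W = 150 × 9.8 = 1470 N acts straight down.
Horizontal: T_left cos 48° = T_right cos 64°  →  T_right = 1.526 T_left.
Vertical: T_left sin 48° + T_right sin 64° = 1470.
Substituting the horizontal relation into the vertical equation gives 2.115 T_left = 1470, so T_left = 695 N.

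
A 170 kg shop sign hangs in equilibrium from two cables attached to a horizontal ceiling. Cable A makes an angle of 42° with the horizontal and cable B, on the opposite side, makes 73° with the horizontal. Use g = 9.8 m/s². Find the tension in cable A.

Weight W = 170 × 9.8 = 1666 N acts straight down.
Horizontal: T_A cos 42° = T_B cos 73°  →  T_B = 2.542 T_A.
Vertical: T_A sin 42° + T_B sin 73° = 1666.
Substituting the horizontal relation into the vertical equation gives 3.1 T_A = 1666, so T_A = 537.4 N.

T_A ≈ 537 N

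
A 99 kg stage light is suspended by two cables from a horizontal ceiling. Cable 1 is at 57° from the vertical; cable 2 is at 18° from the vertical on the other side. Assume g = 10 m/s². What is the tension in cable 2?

T_2 ≈ 860 N

Angles from the horizontal: cable 1 is 90° − 57° = 33°, cable 2 is 90° − 18° = 72°.
Weight W = 99 × 10 = 990 N acts straight down.
Horizontal: T_1 cos 33° = T_2 cos 72°  →  T_1 = 0.3685 T_2.
Vertical: T_1 sin 33° + T_2 sin 72° = 990.
Substituting the horizontal relation into the vertical equation gives 1.152 T_2 = 990, so T_2 = 859.6 N.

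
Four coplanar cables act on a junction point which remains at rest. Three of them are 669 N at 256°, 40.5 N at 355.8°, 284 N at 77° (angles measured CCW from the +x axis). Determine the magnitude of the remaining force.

Sum the known components: ΣF_x = -57.57 N, ΣF_y = -375.4 N.
For equilibrium the remaining force must supply (−ΣF_x, −ΣF_y) = (57.57, 375.4) N.
Magnitude = √((57.57)² + (375.4)²) = 379.8 N; direction = atan2(375.4, 57.57) = 81.3°.

F ≈ 380 N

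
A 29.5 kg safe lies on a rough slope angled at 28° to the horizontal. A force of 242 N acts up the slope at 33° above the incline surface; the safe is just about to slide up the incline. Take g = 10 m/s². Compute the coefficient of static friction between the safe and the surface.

μ ≈ 0.501

On the verge of sliding up the incline, friction is at its maximum μN and acts down the slope.
Perpendicular to incline: N = W cos 28° − P sin 33° = 260.5 − 131.8 = 128.7 N.
Along incline: P cos 33° − μN = W sin 28° → μ = −(W sin 28° − P cos 33°) / N = 0.501.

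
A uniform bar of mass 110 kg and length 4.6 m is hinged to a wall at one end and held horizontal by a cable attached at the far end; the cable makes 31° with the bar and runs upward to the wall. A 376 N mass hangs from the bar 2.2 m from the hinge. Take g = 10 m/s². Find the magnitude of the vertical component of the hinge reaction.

|H_y| ≈ 746 N

Take torques about the hinge: T sin 31° · 4.6 = 110×10×2.3 + 376×2.2 = 3357.2 N·m.
So T = 3357.2 / (0.5150 × 4.6) = 1417 N.
ΣF_y = 0: H_y = (110×10 + 376) − T sin 31° = 1476 − 729.83 = 746.17 N.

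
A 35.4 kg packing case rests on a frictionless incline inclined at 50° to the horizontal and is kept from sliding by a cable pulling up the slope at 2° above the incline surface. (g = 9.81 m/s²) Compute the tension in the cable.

T ≈ 266 N

Take axes along and perpendicular to the incline. Weight components: W sin 50° = 266 N down-slope, W cos 50° = 223.2 N into the surface.
Along incline: T cos 2° = W sin 50° → T = 266.2 N.
Perpendicular: N = W cos 50° − T sin 2° = 213.9 N.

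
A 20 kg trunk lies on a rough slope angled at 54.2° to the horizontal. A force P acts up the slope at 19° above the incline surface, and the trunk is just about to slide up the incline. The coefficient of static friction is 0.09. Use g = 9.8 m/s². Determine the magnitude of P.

On the verge of sliding up the incline, friction equals μN and acts down the slope.
Perpendicular: N + P sin 19° = W cos 54.2° = 114.7 N.
Along incline: P cos 19° = W sin 54.2° + μN  with W sin 54.2° = 159 N.
Solving the pair for P and N: P = 173.7 N, N = 58.11 N (and f = μN = 5.23 N).

P ≈ 174 N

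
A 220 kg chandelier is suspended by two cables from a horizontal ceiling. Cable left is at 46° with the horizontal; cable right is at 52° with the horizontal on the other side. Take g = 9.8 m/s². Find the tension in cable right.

Weight W = 220 × 9.8 = 2156 N acts straight down.
Horizontal: T_left cos 46° = T_right cos 52°  →  T_left = 0.8863 T_right.
Vertical: T_left sin 46° + T_right sin 52° = 2156.
Substituting the horizontal relation into the vertical equation gives 1.426 T_right = 2156, so T_right = 1512 N.

T_right ≈ 1510 N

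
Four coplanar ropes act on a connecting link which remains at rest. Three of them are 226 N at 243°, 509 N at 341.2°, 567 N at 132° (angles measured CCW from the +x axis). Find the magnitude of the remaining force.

F ≈ 56 N

Sum the known components: ΣF_x = -0.1544 N, ΣF_y = 55.96 N.
For equilibrium the remaining force must supply (−ΣF_x, −ΣF_y) = (0.1544, -55.96) N.
Magnitude = √((0.1544)² + (-55.96)²) = 55.96 N; direction = atan2(-55.96, 0.1544) = 270.2°.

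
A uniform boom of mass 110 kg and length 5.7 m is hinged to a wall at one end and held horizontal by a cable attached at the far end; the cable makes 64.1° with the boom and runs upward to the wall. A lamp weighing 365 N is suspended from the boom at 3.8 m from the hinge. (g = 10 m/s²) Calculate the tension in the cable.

Take torques about the hinge: T sin 64.1° · 5.7 = 110×10×2.85 + 365×3.8 = 4522 N·m.
So T = 4522 / (0.8996 × 5.7) = 881.91 N.

T ≈ 882 N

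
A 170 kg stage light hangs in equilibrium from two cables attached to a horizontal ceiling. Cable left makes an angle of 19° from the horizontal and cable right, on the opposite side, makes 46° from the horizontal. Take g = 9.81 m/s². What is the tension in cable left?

T_left ≈ 1280 N

Weight W = 170 × 9.81 = 1668 N acts straight down.
Horizontal: T_left cos 19° = T_right cos 46°  →  T_right = 1.361 T_left.
Vertical: T_left sin 19° + T_right sin 46° = 1668.
Substituting the horizontal relation into the vertical equation gives 1.305 T_left = 1668, so T_left = 1278 N.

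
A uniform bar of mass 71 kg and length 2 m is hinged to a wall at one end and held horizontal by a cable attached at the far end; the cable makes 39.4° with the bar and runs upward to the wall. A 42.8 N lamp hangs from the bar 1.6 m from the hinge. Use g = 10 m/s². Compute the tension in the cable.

T ≈ 613 N

Take torques about the hinge: T sin 39.4° · 2 = 71×10×1 + 42.8×1.6 = 778.48 N·m.
So T = 778.48 / (0.6347 × 2) = 613.24 N.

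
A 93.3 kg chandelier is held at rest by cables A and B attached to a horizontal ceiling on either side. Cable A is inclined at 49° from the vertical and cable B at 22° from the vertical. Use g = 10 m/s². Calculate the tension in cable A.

Angles from the horizontal: cable A is 90° − 49° = 41°, cable B is 90° − 22° = 68°.
Weight W = 93.3 × 10 = 933 N acts straight down.
Horizontal: T_A cos 41° = T_B cos 68°  →  T_B = 2.015 T_A.
Vertical: T_A sin 41° + T_B sin 68° = 933.
Substituting the horizontal relation into the vertical equation gives 2.524 T_A = 933, so T_A = 369.6 N.

T_A ≈ 370 N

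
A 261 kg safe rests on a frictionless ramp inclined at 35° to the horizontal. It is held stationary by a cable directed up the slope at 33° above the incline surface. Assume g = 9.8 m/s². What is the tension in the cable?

T ≈ 1750 N

Take axes along and perpendicular to the incline. Weight components: W sin 35° = 1467 N down-slope, W cos 35° = 2095 N into the surface.
Along incline: T cos 33° = W sin 35° → T = 1749 N.
Perpendicular: N = W cos 35° − T sin 33° = 1142 N.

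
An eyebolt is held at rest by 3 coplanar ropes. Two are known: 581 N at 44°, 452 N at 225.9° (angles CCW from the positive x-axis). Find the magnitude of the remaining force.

F ≈ 130 N

Sum the known components: ΣF_x = 103.4 N, ΣF_y = 79 N.
For equilibrium the remaining force must supply (−ΣF_x, −ΣF_y) = (-103.4, -79) N.
Magnitude = √((-103.4)² + (-79)²) = 130.1 N; direction = atan2(-79, -103.4) = 217.4°.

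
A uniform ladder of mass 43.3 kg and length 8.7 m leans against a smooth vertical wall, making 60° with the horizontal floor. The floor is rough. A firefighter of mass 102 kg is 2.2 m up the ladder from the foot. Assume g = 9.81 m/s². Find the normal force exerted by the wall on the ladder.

N_wall ≈ 269 N

Torques about the foot: N_wall · 8.7 sin 60° = 43.3×9.81×4.35 cos 60° + 102×9.81×2.2 cos 60° → N_wall = 268.71 N.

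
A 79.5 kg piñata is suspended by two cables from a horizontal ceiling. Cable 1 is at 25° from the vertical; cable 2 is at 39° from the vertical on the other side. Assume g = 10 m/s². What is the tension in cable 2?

Angles from the horizontal: cable 1 is 90° − 25° = 65°, cable 2 is 90° − 39° = 51°.
Weight W = 79.5 × 10 = 795 N acts straight down.
Horizontal: T_1 cos 65° = T_2 cos 51°  →  T_1 = 1.489 T_2.
Vertical: T_1 sin 65° + T_2 sin 51° = 795.
Substituting the horizontal relation into the vertical equation gives 2.127 T_2 = 795, so T_2 = 373.8 N.

T_2 ≈ 374 N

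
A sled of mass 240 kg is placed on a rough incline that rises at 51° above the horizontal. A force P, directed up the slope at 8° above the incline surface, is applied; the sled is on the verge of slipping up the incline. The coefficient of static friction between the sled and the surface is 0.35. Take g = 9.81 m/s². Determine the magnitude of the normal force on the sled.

N ≈ 1170 N

On the verge of sliding up the incline, friction equals μN and acts down the slope.
Perpendicular: N + P sin 8° = W cos 51° = 1482 N.
Along incline: P cos 8° = W sin 51° + μN  with W sin 51° = 1830 N.
Solving the pair for P and N: P = 2260 N, N = 1167 N (and f = μN = 408.5 N).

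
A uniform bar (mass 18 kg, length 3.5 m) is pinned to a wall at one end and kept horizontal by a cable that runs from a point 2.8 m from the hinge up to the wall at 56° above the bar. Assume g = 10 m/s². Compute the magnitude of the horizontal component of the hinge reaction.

Take torques about the hinge: T sin 56° · 2.8 = 18×10×1.75 = 315 N·m.
So T = 315 / (0.8290 × 2.8) = 135.7 N.
ΣF_x = 0: H_x = T cos 56° = 75.882 N.

H_x ≈ 75.9 N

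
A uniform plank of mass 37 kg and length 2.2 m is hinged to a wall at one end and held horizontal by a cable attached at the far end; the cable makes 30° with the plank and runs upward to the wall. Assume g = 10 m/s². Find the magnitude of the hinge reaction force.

Take torques about the hinge: T sin 30° · 2.2 = 37×10×1.1 = 407 N·m.
So T = 407 / (0.5000 × 2.2) = 370 N.
ΣF_x = 0: H_x = T cos 30° = 320.43 N.
ΣF_y = 0: H_y = (37×10) − T sin 30° = 370 − 185 = 185 N.
|H| = √(H_x² + H_y²) = √((320.43)² + (185)²) = 370 N.

|H| ≈ 370 N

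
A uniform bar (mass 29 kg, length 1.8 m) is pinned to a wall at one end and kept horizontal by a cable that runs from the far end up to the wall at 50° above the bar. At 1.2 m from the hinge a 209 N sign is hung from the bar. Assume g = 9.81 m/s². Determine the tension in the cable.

Take torques about the hinge: T sin 50° · 1.8 = 29×9.81×0.9 + 209×1.2 = 506.84 N·m.
So T = 506.84 / (0.7660 × 1.8) = 367.57 N.

T ≈ 368 N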